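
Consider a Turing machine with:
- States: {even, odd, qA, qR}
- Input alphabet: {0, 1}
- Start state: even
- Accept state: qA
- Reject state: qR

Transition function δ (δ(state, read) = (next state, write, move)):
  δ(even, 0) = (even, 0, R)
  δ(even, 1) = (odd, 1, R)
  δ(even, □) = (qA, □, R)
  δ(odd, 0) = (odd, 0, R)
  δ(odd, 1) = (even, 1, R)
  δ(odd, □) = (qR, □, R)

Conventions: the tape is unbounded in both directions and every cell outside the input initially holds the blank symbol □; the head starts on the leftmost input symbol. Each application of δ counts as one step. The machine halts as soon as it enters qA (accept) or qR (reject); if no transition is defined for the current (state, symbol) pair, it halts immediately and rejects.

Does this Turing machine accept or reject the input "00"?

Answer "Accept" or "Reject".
Step 0: [even]00 (head at position 0)
Step 1: δ(even, 0) = (even, 0, R)  ⊢  0[even]0 (head at position 1)
Step 2: δ(even, 0) = (even, 0, R)  ⊢  00[even]□ (head at position 2)
Step 3: δ(even, □) = (qA, □, R)  ⊢  00□[qA]□ (head at position 3)
The machine is in qA, so it halts and accepts.

Final answer: Accept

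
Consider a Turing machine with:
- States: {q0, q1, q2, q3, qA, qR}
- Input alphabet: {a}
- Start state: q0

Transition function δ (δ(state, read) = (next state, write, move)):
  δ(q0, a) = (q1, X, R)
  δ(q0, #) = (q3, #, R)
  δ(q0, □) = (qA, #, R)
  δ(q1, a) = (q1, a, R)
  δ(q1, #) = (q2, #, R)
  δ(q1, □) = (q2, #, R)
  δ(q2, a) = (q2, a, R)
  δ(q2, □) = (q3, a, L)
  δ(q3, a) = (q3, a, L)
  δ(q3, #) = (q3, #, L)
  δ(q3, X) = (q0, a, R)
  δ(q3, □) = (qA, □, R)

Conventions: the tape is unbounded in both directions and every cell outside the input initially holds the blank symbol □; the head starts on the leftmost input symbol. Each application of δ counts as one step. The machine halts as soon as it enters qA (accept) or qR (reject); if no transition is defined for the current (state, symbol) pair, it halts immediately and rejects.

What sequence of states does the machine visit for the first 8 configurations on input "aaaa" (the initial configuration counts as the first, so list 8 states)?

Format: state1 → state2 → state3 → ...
Step 0: [q0]aaaa (head at position 0)
Step 1: δ(q0, a) = (q1, X, R)  ⊢  X[q1]aaa (head at position 1)
Step 2: δ(q1, a) = (q1, a, R)  ⊢  Xa[q1]aa (head at position 2)
Step 3: δ(q1, a) = (q1, a, R)  ⊢  Xaa[q1]a (head at position 3)
Step 4: δ(q1, a) = (q1, a, R)  ⊢  Xaaa[q1]□ (head at position 4)
Step 5: δ(q1, □) = (q2, #, R)  ⊢  Xaaa#[q2]□ (head at position 5)
Step 6: δ(q2, □) = (q3, a, L)  ⊢  Xaaa[q3]#a (head at position 4)
Step 7: δ(q3, #) = (q3, #, L)  ⊢  Xaa[q3]a#a (head at position 3)
Reading off the states of these 8 configurations: q0 → q1 → q1 → q1 → q1 → q2 → q3 → q3

Final answer: q0 → q1 → q1 → q1 → q1 → q2 → q3 → q3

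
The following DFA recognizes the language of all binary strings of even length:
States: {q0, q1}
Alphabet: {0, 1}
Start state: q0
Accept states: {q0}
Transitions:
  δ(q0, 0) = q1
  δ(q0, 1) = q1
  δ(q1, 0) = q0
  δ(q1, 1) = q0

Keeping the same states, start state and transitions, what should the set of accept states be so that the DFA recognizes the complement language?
The DFA is complete (every state has a transition on every symbol), so the complement
is recognized by the same DFA with accepting and non-accepting states swapped.
Original accept states: {q0}
Complement accept states = All states - Original accept states
= {q0, q1} - {q0}
= {q1}
Complement language: strings of ODD length

Final answer: {q1}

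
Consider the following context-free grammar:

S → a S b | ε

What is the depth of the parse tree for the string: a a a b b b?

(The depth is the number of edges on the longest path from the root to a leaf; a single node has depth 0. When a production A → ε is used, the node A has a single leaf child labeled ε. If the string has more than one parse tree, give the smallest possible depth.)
The only parse tree applies S → a S b 3 times (once per matching a…b pair) and then S → ε.
The S nodes sit at depths 0, 1, …, 3; the innermost S (depth 3) has the single child ε at depth 4.
The terminal leaves a, b are at depths 1..3, so the longest root-to-leaf path is S → S → … → S → ε with 4 edges.
Depth = 4.

Final answer: 4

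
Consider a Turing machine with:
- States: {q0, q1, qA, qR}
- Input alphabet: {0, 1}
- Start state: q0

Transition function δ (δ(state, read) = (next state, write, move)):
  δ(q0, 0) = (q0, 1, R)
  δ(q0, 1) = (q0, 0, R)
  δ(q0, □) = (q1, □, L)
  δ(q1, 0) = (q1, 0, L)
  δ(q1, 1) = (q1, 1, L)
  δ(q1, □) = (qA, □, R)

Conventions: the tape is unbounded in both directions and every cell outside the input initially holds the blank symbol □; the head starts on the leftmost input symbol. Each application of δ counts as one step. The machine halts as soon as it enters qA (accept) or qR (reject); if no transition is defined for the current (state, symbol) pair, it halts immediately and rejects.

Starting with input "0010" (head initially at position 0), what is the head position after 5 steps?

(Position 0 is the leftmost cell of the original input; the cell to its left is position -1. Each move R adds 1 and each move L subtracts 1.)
Step 0: [q0]0010 (head at position 0)
Step 1: δ(q0, 0) = (q0, 1, R)  ⊢  1[q0]010 (head at position 1)
Step 2: δ(q0, 0) = (q0, 1, R)  ⊢  11[q0]10 (head at position 2)
Step 3: δ(q0, 1) = (q0, 0, R)  ⊢  110[q0]0 (head at position 3)
Step 4: δ(q0, 0) = (q0, 1, R)  ⊢  1101[q0]□ (head at position 4)
Step 5: δ(q0, □) = (q1, □, L)  ⊢  110[q1]1□ (head at position 3)
Head position after 5 steps: 3

Final answer: Position 3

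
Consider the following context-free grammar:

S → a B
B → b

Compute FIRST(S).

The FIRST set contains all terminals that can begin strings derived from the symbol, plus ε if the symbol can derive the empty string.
S has the single production S → a B, whose right-hand side begins with the terminal a. So FIRST(S) = {a}.

Final answer: {a}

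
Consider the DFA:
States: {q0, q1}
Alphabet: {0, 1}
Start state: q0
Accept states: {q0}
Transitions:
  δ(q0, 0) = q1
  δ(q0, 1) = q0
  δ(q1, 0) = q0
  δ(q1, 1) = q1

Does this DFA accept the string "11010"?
Processing string "11010":
  q0 --1--> q0
  q0 --1--> q0
  q0 --0--> q1
  q1 --1--> q1
  q1 --0--> q0
Final state: q0
Accept states: {q0}
q0 is an accept state, so the string is accepted.

Final answer: Yes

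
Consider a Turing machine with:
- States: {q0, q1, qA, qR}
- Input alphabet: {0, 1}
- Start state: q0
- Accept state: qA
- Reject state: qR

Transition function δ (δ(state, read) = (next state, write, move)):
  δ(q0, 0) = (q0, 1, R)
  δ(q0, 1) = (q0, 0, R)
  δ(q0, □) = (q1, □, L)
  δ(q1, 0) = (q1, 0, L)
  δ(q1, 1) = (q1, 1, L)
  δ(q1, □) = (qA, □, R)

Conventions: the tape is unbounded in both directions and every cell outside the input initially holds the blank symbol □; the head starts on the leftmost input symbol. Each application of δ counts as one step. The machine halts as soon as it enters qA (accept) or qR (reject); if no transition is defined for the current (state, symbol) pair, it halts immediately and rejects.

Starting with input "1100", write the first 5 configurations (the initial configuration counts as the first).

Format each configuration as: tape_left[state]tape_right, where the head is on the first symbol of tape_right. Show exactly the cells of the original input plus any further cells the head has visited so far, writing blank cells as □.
Step 0: [q0]1100 (head at position 0)
Step 1: δ(q0, 1) = (q0, 0, R)  ⊢  0[q0]100 (head at position 1)
Step 2: δ(q0, 1) = (q0, 0, R)  ⊢  00[q0]00 (head at position 2)
Step 3: δ(q0, 0) = (q0, 1, R)  ⊢  001[q0]0 (head at position 3)
Step 4: δ(q0, 0) = (q0, 1, R)  ⊢  0011[q0]□ (head at position 4)

Final answer: [q0]1100 ⊢ 0[q0]100 ⊢ 00[q0]00 ⊢ 001[q0]0 ⊢ 0011[q0]□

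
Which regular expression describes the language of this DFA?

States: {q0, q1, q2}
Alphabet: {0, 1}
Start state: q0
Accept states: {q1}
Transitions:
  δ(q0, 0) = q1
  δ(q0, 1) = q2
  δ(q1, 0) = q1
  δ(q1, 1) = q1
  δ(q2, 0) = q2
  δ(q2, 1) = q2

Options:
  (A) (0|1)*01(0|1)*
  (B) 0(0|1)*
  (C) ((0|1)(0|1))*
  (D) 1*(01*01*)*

Testing sample strings against the DFA:
  '111' -> rejected
  '11001' -> rejected
  '00' -> accepted
  '11' -> rejected
Checking each option for a counterexample:
  (A) (0|1)*01(0|1)*: '0' is accepted by the DFA but does not match the regex → eliminated
  (B) 0(0|1)*: agrees with the DFA on all strings of length ≤ 4
  (C) ((0|1)(0|1))*: ε is rejected by the DFA but matches the regex → eliminated
  (D) 1*(01*01*)*: ε is rejected by the DFA but matches the regex → eliminated
Only (B) 0(0|1)* is consistent with the DFA.

Final answer: (B) 0(0|1)*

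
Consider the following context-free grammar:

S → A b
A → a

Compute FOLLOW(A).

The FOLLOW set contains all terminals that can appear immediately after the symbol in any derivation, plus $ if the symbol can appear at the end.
A occurs only in S → A b, where it is immediately followed by the terminal b. So FOLLOW(A) = {b}.

Final answer: {b}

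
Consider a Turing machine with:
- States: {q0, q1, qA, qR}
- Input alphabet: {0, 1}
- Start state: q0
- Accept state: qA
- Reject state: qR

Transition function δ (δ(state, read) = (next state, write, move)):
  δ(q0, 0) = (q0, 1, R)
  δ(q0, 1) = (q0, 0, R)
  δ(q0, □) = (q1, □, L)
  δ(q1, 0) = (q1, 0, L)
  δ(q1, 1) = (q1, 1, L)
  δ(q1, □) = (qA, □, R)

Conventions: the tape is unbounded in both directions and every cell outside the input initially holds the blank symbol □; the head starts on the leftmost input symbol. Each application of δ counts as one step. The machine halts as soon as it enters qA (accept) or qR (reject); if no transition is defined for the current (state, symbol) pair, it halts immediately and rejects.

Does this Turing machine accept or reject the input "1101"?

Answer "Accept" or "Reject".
Step 0: [q0]1101 (head at position 0)
Step 1: δ(q0, 1) = (q0, 0, R)  ⊢  0[q0]101 (head at position 1)
Step 2: δ(q0, 1) = (q0, 0, R)  ⊢  00[q0]01 (head at position 2)
Step 3: δ(q0, 0) = (q0, 1, R)  ⊢  001[q0]1 (head at position 3)
Step 4: δ(q0, 1) = (q0, 0, R)  ⊢  0010[q0]□ (head at position 4)
Step 5: δ(q0, □) = (q1, □, L)  ⊢  001[q1]0□ (head at position 3)
Step 6: δ(q1, 0) = (q1, 0, L)  ⊢  00[q1]10□ (head at position 2)
Step 7: δ(q1, 1) = (q1, 1, L)  ⊢  0[q1]010□ (head at position 1)
Step 8: δ(q1, 0) = (q1, 0, L)  ⊢  [q1]0010□ (head at position 0)
Step 9: δ(q1, 0) = (q1, 0, L)  ⊢  [q1]□0010□ (head at position -1)
Step 10: δ(q1, □) = (qA, □, R)  ⊢  □[qA]0010□ (head at position 0)
The machine is in qA, so it halts and accepts.

Final answer: Accept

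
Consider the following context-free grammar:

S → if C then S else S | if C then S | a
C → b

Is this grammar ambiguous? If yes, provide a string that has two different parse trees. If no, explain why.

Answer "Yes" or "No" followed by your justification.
The 'dangling else' can attach to either if. Two leftmost derivations of  if b then if b then a else a:
  (1) S ⇒ if C then S else S ⇒ if b then S else S ⇒ if b then if C then S else S ⇒ if b then if b then S else S ⇒ if b then if b then a else S ⇒ if b then if b then a else a   (else belongs to the outer if)
  (2) S ⇒ if C then S ⇒ if b then S ⇒ if b then if C then S else S ⇒ if b then if b then S else S ⇒ if b then if b then a else S ⇒ if b then if b then a else a   (else belongs to the inner if)
Two distinct parse trees for the same string, so the grammar is ambiguous.

Final answer: Yes - the string 'if b then if b then a else a' has two distinct leftmost derivations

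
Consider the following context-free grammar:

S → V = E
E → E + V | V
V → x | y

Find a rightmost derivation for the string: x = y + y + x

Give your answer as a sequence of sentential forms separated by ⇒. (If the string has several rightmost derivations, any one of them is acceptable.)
Start with S.
Step 1: the rightmost non-terminal is S; apply S → V = E:  V = E
Step 2: the rightmost non-terminal is E; apply E → E + V:  V = E + V
Step 3: the rightmost non-terminal is V; apply V → x:  V = E + x
Step 4: the rightmost non-terminal is E; apply E → E + V:  V = E + V + x
Step 5: the rightmost non-terminal is V; apply V → y:  V = E + y + x
Step 6: the rightmost non-terminal is E; apply E → V:  V = V + y + x
Step 7: the rightmost non-terminal is V; apply V → y:  V = y + y + x
Step 8: the rightmost non-terminal is V; apply V → x:  x = y + y + x

Final answer: S ⇒ V = E ⇒ V = E + V ⇒ V = E + x ⇒ V = E + V + x ⇒ V = E + y + x ⇒ V = V + y + x ⇒ V = y + y + x ⇒ x = y + y + x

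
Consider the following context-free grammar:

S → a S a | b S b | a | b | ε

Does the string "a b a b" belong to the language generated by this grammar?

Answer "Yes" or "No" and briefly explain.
Every production places the same symbol at both ends (or yields a single symbol / ε), so every derived string is a palindrome. a b a b reversed is b a b a ≠ a b a b, so it is not a palindrome and cannot be derived (already the first step fails: the string starts with a but ends with b, so neither S → a S a nor S → b S b fits).

Final answer: No - no valid derivation exists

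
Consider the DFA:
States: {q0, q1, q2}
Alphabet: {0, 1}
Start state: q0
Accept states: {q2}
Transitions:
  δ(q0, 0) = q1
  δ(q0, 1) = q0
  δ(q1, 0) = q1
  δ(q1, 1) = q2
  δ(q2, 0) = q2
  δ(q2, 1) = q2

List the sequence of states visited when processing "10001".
Starting at q0
Read '1': q0 -> q0
Read '0': q0 -> q1
Read '0': q1 -> q1
Read '0': q1 -> q1
Read '1': q1 -> q2

Final answer: q0 -> q0 -> q1 -> q1 -> q1 -> q2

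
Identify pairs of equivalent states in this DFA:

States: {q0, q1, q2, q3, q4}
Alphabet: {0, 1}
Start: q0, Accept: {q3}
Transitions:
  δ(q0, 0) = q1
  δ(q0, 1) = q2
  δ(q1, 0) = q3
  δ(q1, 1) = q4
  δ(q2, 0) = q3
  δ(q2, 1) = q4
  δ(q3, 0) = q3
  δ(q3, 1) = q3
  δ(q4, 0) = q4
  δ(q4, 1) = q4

Using the table-filling algorithm:
Round 0 – mark pairs where exactly one state is accepting: (q0,q3), (q1,q3), (q2,q3), (q3,q4)
Round 1 – newly marked: (q0,q1) [on 0: q1 vs q3, already marked]; (q0,q2) [on 0: q1 vs q3, already marked]; (q1,q4) [on 0: q3 vs q4, already marked]; (q2,q4) [on 0: q3 vs q4, already marked]
Round 2 – newly marked: (q0,q4) [on 0: q1 vs q4, already marked]
No further pairs can be marked.
(q1, q2) unmarked: δ(q1,0)=q3, δ(q2,0)=q3; δ(q1,1)=q4, δ(q2,1)=q4 → equivalent
Equivalent pairs: (q1, q2)

Final answer: Equivalent pairs: (q1, q2)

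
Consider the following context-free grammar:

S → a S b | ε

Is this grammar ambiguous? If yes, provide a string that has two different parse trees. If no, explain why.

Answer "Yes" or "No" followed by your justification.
At every step exactly one production applies: if the remaining string to generate is non-empty it starts with a and ends with b, forcing S → a S b; if it is empty, S → ε is forced. Hence each string a^n b^n has exactly one derivation (S → a S b applied n times, then S → ε) and one parse tree.

Final answer: No - the grammar is unambiguous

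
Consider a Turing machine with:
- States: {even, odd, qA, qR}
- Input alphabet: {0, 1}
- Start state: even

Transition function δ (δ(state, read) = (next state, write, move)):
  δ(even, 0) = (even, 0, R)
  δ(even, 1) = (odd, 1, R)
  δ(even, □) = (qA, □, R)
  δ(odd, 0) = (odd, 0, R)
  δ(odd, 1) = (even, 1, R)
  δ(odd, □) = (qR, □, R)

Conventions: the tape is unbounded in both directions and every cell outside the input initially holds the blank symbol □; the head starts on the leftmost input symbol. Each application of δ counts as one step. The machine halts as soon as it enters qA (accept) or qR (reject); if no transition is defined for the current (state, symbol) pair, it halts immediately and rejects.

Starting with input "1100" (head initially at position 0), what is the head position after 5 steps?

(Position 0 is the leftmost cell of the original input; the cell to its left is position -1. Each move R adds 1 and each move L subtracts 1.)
Step 0: [even]1100 (head at position 0)
Step 1: δ(even, 1) = (odd, 1, R)  ⊢  1[odd]100 (head at position 1)
Step 2: δ(odd, 1) = (even, 1, R)  ⊢  11[even]00 (head at position 2)
Step 3: δ(even, 0) = (even, 0, R)  ⊢  110[even]0 (head at position 3)
Step 4: δ(even, 0) = (even, 0, R)  ⊢  1100[even]□ (head at position 4)
Step 5: δ(even, □) = (qA, □, R)  ⊢  1100□[qA]□ (head at position 5)
Head position after 5 steps: 5

Final answer: Position 5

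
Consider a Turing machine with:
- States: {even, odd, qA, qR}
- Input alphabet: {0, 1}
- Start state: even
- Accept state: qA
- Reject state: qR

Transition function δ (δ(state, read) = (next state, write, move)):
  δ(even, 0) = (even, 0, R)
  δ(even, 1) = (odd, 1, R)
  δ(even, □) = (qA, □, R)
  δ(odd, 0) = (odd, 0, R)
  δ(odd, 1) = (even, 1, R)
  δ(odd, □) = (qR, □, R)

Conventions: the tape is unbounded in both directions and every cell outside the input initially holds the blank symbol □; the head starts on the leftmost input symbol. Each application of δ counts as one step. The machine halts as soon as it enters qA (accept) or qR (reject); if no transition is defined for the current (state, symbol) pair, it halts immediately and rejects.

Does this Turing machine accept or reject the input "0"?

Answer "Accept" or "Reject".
Step 0: [even]0 (head at position 0)
Step 1: δ(even, 0) = (even, 0, R)  ⊢  0[even]□ (head at position 1)
Step 2: δ(even, □) = (qA, □, R)  ⊢  0□[qA]□ (head at position 2)
The machine is in qA, so it halts and accepts.

Final answer: Accept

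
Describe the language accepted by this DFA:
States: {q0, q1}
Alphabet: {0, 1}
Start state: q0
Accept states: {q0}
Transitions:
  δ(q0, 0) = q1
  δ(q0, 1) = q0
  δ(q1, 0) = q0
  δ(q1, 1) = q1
Analyzing the DFA structure:
Start state: q0
Accept states: {q0}
Interpreting what each state remembers (checking against the transitions):
  q0: an even number of 0s has been read so far
  q1: an odd number of 0s has been read so far
  δ(q0, 0): in q0 (an even number of 0s has been read so far), after reading 0 we have: an odd number of 0s has been read so far → q1
  δ(q0, 1): in q0 (an even number of 0s has been read so far), after reading 1 we have: an even number of 0s has been read so far → q0
  δ(q1, 0): in q1 (an odd number of 0s has been read so far), after reading 0 we have: an even number of 0s has been read so far → q0
  δ(q1, 1): in q1 (an odd number of 0s has been read so far), after reading 1 we have: an odd number of 0s has been read so far → q1
A string is accepted iff it ends in {q0}, i.e. an even number of 0s has been read so far.
Language: All binary strings with an even number of 0s

Final answer: All binary strings with an even number of 0s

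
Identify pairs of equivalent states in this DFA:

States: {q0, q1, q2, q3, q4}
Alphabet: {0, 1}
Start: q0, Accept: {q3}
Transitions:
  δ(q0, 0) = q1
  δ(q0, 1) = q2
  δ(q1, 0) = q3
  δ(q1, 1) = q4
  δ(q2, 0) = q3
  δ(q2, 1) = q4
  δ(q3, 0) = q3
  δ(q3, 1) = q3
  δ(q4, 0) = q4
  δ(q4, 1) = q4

Using the table-filling algorithm:
Round 0 – mark pairs where exactly one state is accepting: (q0,q3), (q1,q3), (q2,q3), (q3,q4)
Round 1 – newly marked: (q0,q1) [on 0: q1 vs q3, already marked]; (q0,q2) [on 0: q1 vs q3, already marked]; (q1,q4) [on 0: q3 vs q4, already marked]; (q2,q4) [on 0: q3 vs q4, already marked]
Round 2 – newly marked: (q0,q4) [on 0: q1 vs q4, already marked]
No further pairs can be marked.
(q1, q2) unmarked: δ(q1,0)=q3, δ(q2,0)=q3; δ(q1,1)=q4, δ(q2,1)=q4 → equivalent
Equivalent pairs: (q1, q2)

Final answer: Equivalent pairs: (q1, q2)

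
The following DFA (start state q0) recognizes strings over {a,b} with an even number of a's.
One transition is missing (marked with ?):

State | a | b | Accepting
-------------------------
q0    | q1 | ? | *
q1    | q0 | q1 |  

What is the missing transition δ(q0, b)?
q0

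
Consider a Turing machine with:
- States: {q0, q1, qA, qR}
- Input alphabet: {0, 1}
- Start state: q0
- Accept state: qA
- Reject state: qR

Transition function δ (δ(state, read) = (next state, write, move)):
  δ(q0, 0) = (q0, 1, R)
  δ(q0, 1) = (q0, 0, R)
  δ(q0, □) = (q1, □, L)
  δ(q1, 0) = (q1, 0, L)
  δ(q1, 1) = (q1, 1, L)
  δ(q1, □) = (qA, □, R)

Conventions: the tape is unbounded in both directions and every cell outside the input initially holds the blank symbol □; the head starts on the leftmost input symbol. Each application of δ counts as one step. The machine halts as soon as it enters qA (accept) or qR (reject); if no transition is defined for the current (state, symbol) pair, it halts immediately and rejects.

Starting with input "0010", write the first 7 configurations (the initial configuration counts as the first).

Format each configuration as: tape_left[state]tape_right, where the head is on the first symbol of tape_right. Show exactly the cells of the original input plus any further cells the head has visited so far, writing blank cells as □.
Step 0: [q0]0010 (head at position 0)
Step 1: δ(q0, 0) = (q0, 1, R)  ⊢  1[q0]010 (head at position 1)
Step 2: δ(q0, 0) = (q0, 1, R)  ⊢  11[q0]10 (head at position 2)
Step 3: δ(q0, 1) = (q0, 0, R)  ⊢  110[q0]0 (head at position 3)
Step 4: δ(q0, 0) = (q0, 1, R)  ⊢  1101[q0]□ (head at position 4)
Step 5: δ(q0, □) = (q1, □, L)  ⊢  110[q1]1□ (head at position 3)
Step 6: δ(q1, 1) = (q1, 1, L)  ⊢  11[q1]01□ (head at position 2)

Final answer: [q0]0010 ⊢ 1[q0]010 ⊢ 11[q0]10 ⊢ 110[q0]0 ⊢ 1101[q0]□ ⊢ 110[q1]1□ ⊢ 11[q1]01□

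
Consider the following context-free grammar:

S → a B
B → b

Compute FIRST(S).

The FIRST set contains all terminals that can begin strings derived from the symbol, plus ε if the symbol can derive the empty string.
S has the single production S → a B, whose right-hand side begins with the terminal a. So FIRST(S) = {a}.

Final answer: {a}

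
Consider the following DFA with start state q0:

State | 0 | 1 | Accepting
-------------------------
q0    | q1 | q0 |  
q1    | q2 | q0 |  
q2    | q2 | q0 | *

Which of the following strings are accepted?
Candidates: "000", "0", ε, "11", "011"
"000": q0 → q1 → q2 → q2; q2 is accepting → accepted
"0": q0 → q1; q1 is not accepting → rejected
ε: q0; q0 is not accepting → rejected
"11": q0 → q0 → q0; q0 is not accepting → rejected
"011": q0 → q1 → q0 → q0; q0 is not accepting → rejected

Final answer: "000"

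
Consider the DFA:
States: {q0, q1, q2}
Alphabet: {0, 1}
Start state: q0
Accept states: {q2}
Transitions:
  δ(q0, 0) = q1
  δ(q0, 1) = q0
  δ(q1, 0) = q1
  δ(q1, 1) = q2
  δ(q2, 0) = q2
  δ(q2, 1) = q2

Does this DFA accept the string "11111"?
Processing string "11111":
  q0 --1--> q0
  q0 --1--> q0
  q0 --1--> q0
  q0 --1--> q0
  q0 --1--> q0
Final state: q0
Accept states: {q2}
q0 is not an accept state, so the string is rejected.

Final answer: No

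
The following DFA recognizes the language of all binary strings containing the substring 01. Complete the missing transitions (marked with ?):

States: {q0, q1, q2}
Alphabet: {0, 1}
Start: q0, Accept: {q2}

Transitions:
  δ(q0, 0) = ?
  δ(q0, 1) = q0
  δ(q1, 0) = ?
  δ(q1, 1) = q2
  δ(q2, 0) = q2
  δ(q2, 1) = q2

What each state remembers (consistent with the given transitions and accept states):
  q0: 01 not seen yet and the last symbol was not 0
  q1: 01 not seen yet and the last symbol was 0
  q2: the substring 01 has already been seen
Filling in the missing entries:
  δ(q0, 0): in q0 (01 not seen yet and the last symbol was not 0), after reading 0 we have: 01 not seen yet and the last symbol was 0 → q1
  δ(q1, 0): in q1 (01 not seen yet and the last symbol was 0), after reading 0 we have: 01 not seen yet and the last symbol was 0 → q1

Final answer: δ(q0, 0) = q1; δ(q1, 0) = q1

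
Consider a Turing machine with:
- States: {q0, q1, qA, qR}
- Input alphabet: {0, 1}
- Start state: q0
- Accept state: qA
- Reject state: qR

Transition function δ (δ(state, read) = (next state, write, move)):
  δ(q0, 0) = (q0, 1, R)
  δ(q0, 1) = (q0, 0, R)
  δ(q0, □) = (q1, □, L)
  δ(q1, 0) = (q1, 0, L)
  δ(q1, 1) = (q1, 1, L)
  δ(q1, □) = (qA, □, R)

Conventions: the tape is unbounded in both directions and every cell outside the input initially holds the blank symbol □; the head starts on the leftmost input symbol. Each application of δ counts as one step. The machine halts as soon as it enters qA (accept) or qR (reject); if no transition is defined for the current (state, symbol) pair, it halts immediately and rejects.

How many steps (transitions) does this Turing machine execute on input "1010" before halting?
Step 0: [q0]1010 (head at position 0)
Step 1: δ(q0, 1) = (q0, 0, R)  ⊢  0[q0]010 (head at position 1)
Step 2: δ(q0, 0) = (q0, 1, R)  ⊢  01[q0]10 (head at position 2)
Step 3: δ(q0, 1) = (q0, 0, R)  ⊢  010[q0]0 (head at position 3)
Step 4: δ(q0, 0) = (q0, 1, R)  ⊢  0101[q0]□ (head at position 4)
Step 5: δ(q0, □) = (q1, □, L)  ⊢  010[q1]1□ (head at position 3)
Step 6: δ(q1, 1) = (q1, 1, L)  ⊢  01[q1]01□ (head at position 2)
Step 7: δ(q1, 0) = (q1, 0, L)  ⊢  0[q1]101□ (head at position 1)
Step 8: δ(q1, 1) = (q1, 1, L)  ⊢  [q1]0101□ (head at position 0)
Step 9: δ(q1, 0) = (q1, 0, L)  ⊢  [q1]□0101□ (head at position -1)
Step 10: δ(q1, □) = (qA, □, R)  ⊢  □[qA]0101□ (head at position 0)
The machine is in qA, so it halts and accepts.
Number of transitions executed: 10.

Final answer: 10 steps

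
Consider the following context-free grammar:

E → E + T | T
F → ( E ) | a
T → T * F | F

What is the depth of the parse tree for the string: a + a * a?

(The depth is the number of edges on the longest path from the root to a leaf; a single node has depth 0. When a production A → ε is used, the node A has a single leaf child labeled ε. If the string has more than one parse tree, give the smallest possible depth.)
The grammar is unambiguous; the parse tree of a + a * a is:
E → E + T at the root (depth 0).
  Left E (depth 1) → T (2) → F (3) → a (4).
  Right T (depth 1) → T * F; that T (2) → F (3) → a (4); F (2) → a (3).
The longest root-to-leaf paths have 4 edges.
Depth = 4.

Final answer: 4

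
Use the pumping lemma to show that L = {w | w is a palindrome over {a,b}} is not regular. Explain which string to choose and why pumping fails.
Language: L = {w | w is a palindrome over {a,b}} (strings that read the same forwards and backwards)
Step 1: Assume for contradiction that L is regular, with pumping length p.
Step 2: Choose s = a^p b a^p. Then s ∈ L (it reads the same forwards and backwards) and |s| ≥ p.
Step 3: Consider any decomposition s = xyz with |xy| ≤ p and |y| > 0. Since |xy| ≤ p and the first p symbols of s are all a's, y = a^k for some k with 1 ≤ k ≤ p.
Step 4: Pumping up (i = 2): xy²z = a^(p+k) b a^p. Its reverse is a^p b a^(p+k) ≠ a^(p+k) b a^p (the single b is no longer in the middle), so xy²z is not a palindrome and xy²z ∉ L.
This contradicts the pumping lemma, so L is not regular.

Final answer: Choose s = a^p b a^p. Since |xy| ≤ p, y = a^k with k ≥ 1. Then xy²z = a^(p+k) b a^p is not a palindrome, so ∉ L.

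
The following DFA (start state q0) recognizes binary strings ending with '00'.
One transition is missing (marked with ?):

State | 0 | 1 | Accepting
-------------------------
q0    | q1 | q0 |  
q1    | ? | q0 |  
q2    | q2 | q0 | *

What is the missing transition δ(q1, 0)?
q2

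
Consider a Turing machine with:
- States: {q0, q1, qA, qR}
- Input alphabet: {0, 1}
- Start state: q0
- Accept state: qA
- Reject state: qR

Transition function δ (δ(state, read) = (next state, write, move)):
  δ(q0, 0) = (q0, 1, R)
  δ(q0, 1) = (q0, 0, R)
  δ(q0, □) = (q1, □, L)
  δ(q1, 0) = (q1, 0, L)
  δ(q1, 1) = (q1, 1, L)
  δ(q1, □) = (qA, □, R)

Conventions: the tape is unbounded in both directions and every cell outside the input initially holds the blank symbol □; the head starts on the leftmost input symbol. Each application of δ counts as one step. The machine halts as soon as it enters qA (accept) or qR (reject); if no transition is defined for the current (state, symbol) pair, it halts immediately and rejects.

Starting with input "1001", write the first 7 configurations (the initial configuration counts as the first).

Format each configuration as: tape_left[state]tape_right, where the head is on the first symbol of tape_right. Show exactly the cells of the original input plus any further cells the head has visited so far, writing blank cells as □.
Step 0: [q0]1001 (head at position 0)
Step 1: δ(q0, 1) = (q0, 0, R)  ⊢  0[q0]001 (head at position 1)
Step 2: δ(q0, 0) = (q0, 1, R)  ⊢  01[q0]01 (head at position 2)
Step 3: δ(q0, 0) = (q0, 1, R)  ⊢  011[q0]1 (head at position 3)
Step 4: δ(q0, 1) = (q0, 0, R)  ⊢  0110[q0]□ (head at position 4)
Step 5: δ(q0, □) = (q1, □, L)  ⊢  011[q1]0□ (head at position 3)
Step 6: δ(q1, 0) = (q1, 0, L)  ⊢  01[q1]10□ (head at position 2)

Final answer: [q0]1001 ⊢ 0[q0]001 ⊢ 01[q0]01 ⊢ 011[q0]1 ⊢ 0110[q0]□ ⊢ 011[q1]0□ ⊢ 01[q1]10□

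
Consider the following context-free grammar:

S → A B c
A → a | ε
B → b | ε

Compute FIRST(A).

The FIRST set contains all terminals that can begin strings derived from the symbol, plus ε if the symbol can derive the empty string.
A → a contributes a; A → ε makes A nullable, contributing ε. FIRST(A) = {a, ε}.

Final answer: {a, ε}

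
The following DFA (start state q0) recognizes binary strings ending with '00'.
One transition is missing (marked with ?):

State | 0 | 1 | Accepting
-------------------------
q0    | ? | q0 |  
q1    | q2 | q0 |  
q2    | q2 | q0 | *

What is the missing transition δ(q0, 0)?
q1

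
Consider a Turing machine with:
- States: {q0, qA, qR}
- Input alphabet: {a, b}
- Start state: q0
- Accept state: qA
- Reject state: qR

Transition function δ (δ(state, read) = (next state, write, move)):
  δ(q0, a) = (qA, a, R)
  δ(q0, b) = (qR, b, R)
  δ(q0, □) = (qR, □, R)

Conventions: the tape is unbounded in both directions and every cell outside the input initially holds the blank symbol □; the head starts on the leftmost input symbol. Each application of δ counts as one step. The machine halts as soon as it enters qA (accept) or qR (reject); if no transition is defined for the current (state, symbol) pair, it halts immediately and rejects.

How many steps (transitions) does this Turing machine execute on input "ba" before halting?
Step 0: [q0]ba (head at position 0)
Step 1: δ(q0, b) = (qR, b, R)  ⊢  b[qR]a (head at position 1)
The machine is in qR, so it halts and rejects.
Number of transitions executed: 1.

Final answer: 1 steps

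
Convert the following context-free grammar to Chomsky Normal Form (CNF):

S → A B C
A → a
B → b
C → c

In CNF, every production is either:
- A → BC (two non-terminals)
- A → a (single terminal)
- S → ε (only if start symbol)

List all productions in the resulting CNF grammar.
The grammar has no ε-productions or unit productions to eliminate.
A → a is already in CNF (single terminal) – keep it.
B → b is already in CNF (single terminal) – keep it.
C → c is already in CNF (single terminal) – keep it.
S → A B C has 3 symbols on the right: break it into binary productions S → A X0, X0 → B C.
Resulting CNF grammar (5 productions): A → a; B → b; C → c; S → A X0; X0 → B C

Final answer: A → a; B → b; C → c; S → A X0; X0 → B C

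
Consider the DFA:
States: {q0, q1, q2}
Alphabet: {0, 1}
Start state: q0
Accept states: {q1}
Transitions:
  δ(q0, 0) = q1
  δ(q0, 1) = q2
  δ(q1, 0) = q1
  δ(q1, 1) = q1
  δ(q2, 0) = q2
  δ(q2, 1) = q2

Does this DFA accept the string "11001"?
Processing string "11001":
  q0 --1--> q2
  q2 --1--> q2
  q2 --0--> q2
  q2 --0--> q2
  q2 --1--> q2
Final state: q2
Accept states: {q1}
q2 is not an accept state, so the string is rejected.

Final answer: No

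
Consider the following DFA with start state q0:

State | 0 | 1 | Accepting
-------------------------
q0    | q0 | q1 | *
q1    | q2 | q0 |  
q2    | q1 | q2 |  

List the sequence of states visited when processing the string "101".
q0 → q1 → q2 → q2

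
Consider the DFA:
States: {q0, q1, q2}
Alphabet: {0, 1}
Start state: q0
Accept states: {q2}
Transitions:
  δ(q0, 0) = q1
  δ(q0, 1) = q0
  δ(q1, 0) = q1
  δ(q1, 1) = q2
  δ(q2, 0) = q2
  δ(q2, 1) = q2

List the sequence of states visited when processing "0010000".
Starting at q0
Read '0': q0 -> q1
Read '0': q1 -> q1
Read '1': q1 -> q2
Read '0': q2 -> q2
Read '0': q2 -> q2
Read '0': q2 -> q2
Read '0': q2 -> q2

Final answer: q0 -> q1 -> q1 -> q2 -> q2 -> q2 -> q2 -> q2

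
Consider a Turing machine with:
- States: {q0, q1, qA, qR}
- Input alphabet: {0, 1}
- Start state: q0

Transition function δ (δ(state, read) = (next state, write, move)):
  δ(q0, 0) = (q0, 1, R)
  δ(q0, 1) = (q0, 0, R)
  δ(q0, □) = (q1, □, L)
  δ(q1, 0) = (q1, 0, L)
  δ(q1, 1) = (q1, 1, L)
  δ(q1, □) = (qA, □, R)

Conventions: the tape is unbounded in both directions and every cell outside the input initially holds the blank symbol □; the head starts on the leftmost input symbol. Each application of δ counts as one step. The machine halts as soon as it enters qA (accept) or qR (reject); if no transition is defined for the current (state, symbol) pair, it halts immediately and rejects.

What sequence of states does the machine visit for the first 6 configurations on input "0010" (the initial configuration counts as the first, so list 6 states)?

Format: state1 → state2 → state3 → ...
Step 0: [q0]0010 (head at position 0)
Step 1: δ(q0, 0) = (q0, 1, R)  ⊢  1[q0]010 (head at position 1)
Step 2: δ(q0, 0) = (q0, 1, R)  ⊢  11[q0]10 (head at position 2)
Step 3: δ(q0, 1) = (q0, 0, R)  ⊢  110[q0]0 (head at position 3)
Step 4: δ(q0, 0) = (q0, 1, R)  ⊢  1101[q0]□ (head at position 4)
Step 5: δ(q0, □) = (q1, □, L)  ⊢  110[q1]1□ (head at position 3)
Reading off the states of these 6 configurations: q0 → q0 → q0 → q0 → q0 → q1

Final answer: q0 → q0 → q0 → q0 → q0 → q1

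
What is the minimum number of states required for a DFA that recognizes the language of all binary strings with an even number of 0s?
Language: binary strings with an even number of 0s
Lower bound (Myhill–Nerode): the prefixes ε, 0 are pairwise distinguishable:
  ε vs 0: suffix ε distinguishes them (ε has zero 0s (accepted), 0 has one 0 (rejected))
So any DFA needs at least 2 states.
Upper bound: a DFA with 2 states exists (one state per class above).
Minimum states: 2

Final answer: 2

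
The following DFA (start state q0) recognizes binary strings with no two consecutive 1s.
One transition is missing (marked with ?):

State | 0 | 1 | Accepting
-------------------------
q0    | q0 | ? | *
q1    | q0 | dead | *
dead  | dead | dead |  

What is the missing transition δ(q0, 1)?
q1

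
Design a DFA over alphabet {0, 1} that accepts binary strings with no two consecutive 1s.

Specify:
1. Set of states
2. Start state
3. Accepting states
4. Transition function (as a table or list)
One valid DFA (any DFA recognizing the same language is acceptable):
States: {q0, q1, dead}
Start: q0
Accepting: {q0, q1}
Transitions (accepting states marked with *):
State | 0 | 1 | Accepting
-------------------------
q0    | q0 | q1 | *
q1    | q0 | dead | *
dead  | dead | dead |  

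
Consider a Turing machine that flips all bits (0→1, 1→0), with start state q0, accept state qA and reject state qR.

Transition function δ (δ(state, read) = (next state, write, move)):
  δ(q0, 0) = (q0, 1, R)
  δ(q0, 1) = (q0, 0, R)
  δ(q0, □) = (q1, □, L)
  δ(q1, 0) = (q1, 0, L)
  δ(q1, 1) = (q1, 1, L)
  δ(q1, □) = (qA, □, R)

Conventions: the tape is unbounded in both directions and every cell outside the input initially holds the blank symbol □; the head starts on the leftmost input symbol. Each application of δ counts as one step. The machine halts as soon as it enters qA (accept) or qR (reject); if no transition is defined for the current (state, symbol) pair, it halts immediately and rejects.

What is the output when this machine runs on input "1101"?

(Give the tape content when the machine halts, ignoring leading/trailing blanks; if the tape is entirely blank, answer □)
Step 0: [q0]1101 (head at position 0)
Step 1: δ(q0, 1) = (q0, 0, R)  ⊢  0[q0]101 (head at position 1)
Step 2: δ(q0, 1) = (q0, 0, R)  ⊢  00[q0]01 (head at position 2)
Step 3: δ(q0, 0) = (q0, 1, R)  ⊢  001[q0]1 (head at position 3)
Step 4: δ(q0, 1) = (q0, 0, R)  ⊢  0010[q0]□ (head at position 4)
Step 5: δ(q0, □) = (q1, □, L)  ⊢  001[q1]0□ (head at position 3)
Step 6: δ(q1, 0) = (q1, 0, L)  ⊢  00[q1]10□ (head at position 2)
Step 7: δ(q1, 1) = (q1, 1, L)  ⊢  0[q1]010□ (head at position 1)
Step 8: δ(q1, 0) = (q1, 0, L)  ⊢  [q1]0010□ (head at position 0)
Step 9: δ(q1, 0) = (q1, 0, L)  ⊢  [q1]□0010□ (head at position -1)
Step 10: δ(q1, □) = (qA, □, R)  ⊢  □[qA]0010□ (head at position 0)
The machine is in qA, so it halts and accepts.
Tape content when halted (ignoring surrounding blanks): 0010

Final answer: Output: 0010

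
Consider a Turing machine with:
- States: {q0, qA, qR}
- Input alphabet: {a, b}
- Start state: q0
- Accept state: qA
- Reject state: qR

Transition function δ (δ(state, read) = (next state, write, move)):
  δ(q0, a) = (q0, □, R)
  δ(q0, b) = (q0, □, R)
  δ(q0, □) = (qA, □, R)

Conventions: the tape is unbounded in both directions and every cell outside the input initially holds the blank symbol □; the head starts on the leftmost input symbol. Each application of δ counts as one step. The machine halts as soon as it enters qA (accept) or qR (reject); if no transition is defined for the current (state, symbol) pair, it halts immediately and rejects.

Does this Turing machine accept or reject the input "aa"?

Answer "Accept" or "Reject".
Step 0: [q0]aa (head at position 0)
Step 1: δ(q0, a) = (q0, □, R)  ⊢  □[q0]a (head at position 1)
Step 2: δ(q0, a) = (q0, □, R)  ⊢  □□[q0]□ (head at position 2)
Step 3: δ(q0, □) = (qA, □, R)  ⊢  □□□[qA]□ (head at position 3)
The machine is in qA, so it halts and accepts.

Final answer: Accept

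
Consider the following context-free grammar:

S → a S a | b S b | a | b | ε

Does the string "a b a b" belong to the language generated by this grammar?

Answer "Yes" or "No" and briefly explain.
Every production places the same symbol at both ends (or yields a single symbol / ε), so every derived string is a palindrome. a b a b reversed is b a b a ≠ a b a b, so it is not a palindrome and cannot be derived (already the first step fails: the string starts with a but ends with b, so neither S → a S a nor S → b S b fits).

Final answer: No - no valid derivation exists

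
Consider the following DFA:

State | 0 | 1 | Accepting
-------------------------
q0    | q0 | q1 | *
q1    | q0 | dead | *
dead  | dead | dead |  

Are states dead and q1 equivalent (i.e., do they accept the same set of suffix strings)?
Try the suffix ε (the empty string).
From dead: dead — not accepting.
From q1: q1 — accepting.
The two states disagree on this suffix, so they are not equivalent.

Final answer: No. Distinguishing string: ε (the empty string) - accepted from q1 but not from dead.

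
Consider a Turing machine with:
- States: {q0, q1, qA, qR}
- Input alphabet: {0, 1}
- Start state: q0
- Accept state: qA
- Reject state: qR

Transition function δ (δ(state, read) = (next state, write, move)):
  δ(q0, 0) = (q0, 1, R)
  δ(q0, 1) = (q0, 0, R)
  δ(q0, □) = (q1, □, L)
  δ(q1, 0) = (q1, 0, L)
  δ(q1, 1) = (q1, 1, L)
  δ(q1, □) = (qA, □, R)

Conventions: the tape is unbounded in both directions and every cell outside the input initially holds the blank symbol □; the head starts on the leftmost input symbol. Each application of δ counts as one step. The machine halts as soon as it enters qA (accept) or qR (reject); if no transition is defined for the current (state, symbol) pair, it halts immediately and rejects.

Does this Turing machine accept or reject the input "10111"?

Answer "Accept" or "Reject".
Step 0: [q0]10111 (head at position 0)
Step 1: δ(q0, 1) = (q0, 0, R)  ⊢  0[q0]0111 (head at position 1)
Step 2: δ(q0, 0) = (q0, 1, R)  ⊢  01[q0]111 (head at position 2)
Step 3: δ(q0, 1) = (q0, 0, R)  ⊢  010[q0]11 (head at position 3)
Step 4: δ(q0, 1) = (q0, 0, R)  ⊢  0100[q0]1 (head at position 4)
Step 5: δ(q0, 1) = (q0, 0, R)  ⊢  01000[q0]□ (head at position 5)
Step 6: δ(q0, □) = (q1, □, L)  ⊢  0100[q1]0□ (head at position 4)
Step 7: δ(q1, 0) = (q1, 0, L)  ⊢  010[q1]00□ (head at position 3)
Step 8: δ(q1, 0) = (q1, 0, L)  ⊢  01[q1]000□ (head at position 2)
Step 9: δ(q1, 0) = (q1, 0, L)  ⊢  0[q1]1000□ (head at position 1)
Step 10: δ(q1, 1) = (q1, 1, L)  ⊢  [q1]01000□ (head at position 0)
Step 11: δ(q1, 0) = (q1, 0, L)  ⊢  [q1]□01000□ (head at position -1)
Step 12: δ(q1, □) = (qA, □, R)  ⊢  □[qA]01000□ (head at position 0)
The machine is in qA, so it halts and accepts.

Final answer: Accept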